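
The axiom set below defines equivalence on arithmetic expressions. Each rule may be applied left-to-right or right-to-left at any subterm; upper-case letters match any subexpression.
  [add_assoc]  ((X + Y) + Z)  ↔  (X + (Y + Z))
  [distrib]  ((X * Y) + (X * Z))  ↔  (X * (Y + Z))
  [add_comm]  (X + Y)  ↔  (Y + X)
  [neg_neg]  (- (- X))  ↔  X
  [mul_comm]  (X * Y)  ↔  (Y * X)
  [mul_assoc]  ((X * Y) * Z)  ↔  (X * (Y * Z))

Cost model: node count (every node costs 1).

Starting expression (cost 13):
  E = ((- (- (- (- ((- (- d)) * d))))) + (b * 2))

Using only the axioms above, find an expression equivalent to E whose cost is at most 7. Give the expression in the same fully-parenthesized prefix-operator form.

((d * d) + (b * 2))   [cost 7]

1. [neg_neg →] (- (- d))  →  d;  E = ((- (- (- (- (d * d))))) + (b * 2))
2. [neg_neg →] (- (- (d * d)))  →  (d * d);  E = ((- (- (d * d))) + (b * 2))
3. [neg_neg →] (- (- (d * d)))  →  (d * d);  cost 7 ≤ 7, done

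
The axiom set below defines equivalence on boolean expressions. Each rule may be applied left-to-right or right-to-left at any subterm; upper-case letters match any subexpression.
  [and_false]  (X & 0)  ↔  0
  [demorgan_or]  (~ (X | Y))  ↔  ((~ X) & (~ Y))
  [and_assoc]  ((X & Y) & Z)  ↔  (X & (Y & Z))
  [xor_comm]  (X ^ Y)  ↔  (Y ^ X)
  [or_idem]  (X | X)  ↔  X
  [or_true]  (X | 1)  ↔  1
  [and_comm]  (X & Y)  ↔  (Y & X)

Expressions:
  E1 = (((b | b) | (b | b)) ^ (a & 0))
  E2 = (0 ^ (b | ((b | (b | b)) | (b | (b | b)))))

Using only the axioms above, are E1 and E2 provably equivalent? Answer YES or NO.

1. [or_idem →] ((b | b) | (b | b))  →  (b | b);  E1 = ((b | b) ^ (a & 0))
2. [or_idem →] (b | b)  →  b;  E1 = (b ^ (a & 0))
3. [xor_comm →] (b ^ (a & 0))  →  ((a & 0) ^ b)
4. [and_false →] (a & 0)  →  0;  E1 = (0 ^ b)
5. [xor_comm →] (0 ^ b)  →  (b ^ 0)
6. [or_idem ←] b  →  (b | b);  E1 = ((b | b) ^ 0)
7. [xor_comm →] ((b | b) ^ 0)  →  (0 ^ (b | b))
8. [or_idem ←] b  →  (b | b);  E1 = (0 ^ (b | (b | b)))
9. [or_idem ←] b  →  (b | b);  E1 = (0 ^ (b | (b | (b | b))))
10. [or_idem ←] (b | (b | b))  →  ((b | (b | b)) | (b | (b | b)));  this is E2

YES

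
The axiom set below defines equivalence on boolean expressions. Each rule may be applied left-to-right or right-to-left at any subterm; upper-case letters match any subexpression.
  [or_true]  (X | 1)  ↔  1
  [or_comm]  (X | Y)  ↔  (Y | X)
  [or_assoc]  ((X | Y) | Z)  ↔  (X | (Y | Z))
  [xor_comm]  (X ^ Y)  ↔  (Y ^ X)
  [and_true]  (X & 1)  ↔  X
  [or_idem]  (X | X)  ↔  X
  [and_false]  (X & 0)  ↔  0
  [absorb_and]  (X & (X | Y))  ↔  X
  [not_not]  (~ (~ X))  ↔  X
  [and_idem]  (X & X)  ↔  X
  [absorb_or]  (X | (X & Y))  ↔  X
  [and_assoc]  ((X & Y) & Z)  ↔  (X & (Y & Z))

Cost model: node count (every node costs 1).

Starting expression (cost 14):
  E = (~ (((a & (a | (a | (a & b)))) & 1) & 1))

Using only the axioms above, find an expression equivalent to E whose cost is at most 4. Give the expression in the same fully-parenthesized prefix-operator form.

1. [and_true →] (((a & (a | (a | (a & b)))) & 1) & 1)  →  ((a & (a | (a | (a & b)))) & 1);  E = (~ ((a & (a | (a | (a & b)))) & 1))
2. [absorb_or →] (a | (a & b))  →  a;  E = (~ ((a & (a | a)) & 1))
3. [absorb_and →] (a & (a | a))  →  a;  cost 4 ≤ 4, done

(~ (a & 1))   [cost 4]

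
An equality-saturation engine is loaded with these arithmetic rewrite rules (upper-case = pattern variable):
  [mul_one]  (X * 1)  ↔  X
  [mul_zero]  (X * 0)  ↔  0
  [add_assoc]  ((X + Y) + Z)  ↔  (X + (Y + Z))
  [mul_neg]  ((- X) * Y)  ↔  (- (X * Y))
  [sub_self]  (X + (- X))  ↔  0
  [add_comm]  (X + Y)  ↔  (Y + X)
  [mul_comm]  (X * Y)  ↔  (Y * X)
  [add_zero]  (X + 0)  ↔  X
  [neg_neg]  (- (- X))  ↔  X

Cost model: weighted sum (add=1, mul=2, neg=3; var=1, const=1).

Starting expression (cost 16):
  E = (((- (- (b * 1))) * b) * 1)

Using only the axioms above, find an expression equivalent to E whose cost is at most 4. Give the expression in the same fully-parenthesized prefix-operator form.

(b * b)   [cost 4]

1. [mul_one →] (b * 1)  →  b;  E = (((- (- b)) * b) * 1)
2. [mul_one →] (((- (- b)) * b) * 1)  →  ((- (- b)) * b)
3. [neg_neg →] (- (- b))  →  b;  cost 4 ≤ 4, done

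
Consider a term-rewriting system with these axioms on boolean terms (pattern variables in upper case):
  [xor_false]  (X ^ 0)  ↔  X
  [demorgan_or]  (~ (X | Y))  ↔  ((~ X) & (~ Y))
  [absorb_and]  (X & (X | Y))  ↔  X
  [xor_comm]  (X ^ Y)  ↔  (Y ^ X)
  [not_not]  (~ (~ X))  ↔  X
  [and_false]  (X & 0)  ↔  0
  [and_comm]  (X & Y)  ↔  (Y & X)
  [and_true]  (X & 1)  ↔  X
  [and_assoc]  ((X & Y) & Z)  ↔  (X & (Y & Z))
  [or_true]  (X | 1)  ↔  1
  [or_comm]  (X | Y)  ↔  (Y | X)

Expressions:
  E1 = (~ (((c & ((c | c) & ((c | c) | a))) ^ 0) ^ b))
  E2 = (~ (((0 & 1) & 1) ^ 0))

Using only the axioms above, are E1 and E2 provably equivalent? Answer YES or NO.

Every axiom is a valid identity, so a rewrite proof would force E1 and E2 to agree under every assignment.
At a=0, b=0, c=1: E1 = 0 but E2 = 1; they differ, so no derivation exists.

NO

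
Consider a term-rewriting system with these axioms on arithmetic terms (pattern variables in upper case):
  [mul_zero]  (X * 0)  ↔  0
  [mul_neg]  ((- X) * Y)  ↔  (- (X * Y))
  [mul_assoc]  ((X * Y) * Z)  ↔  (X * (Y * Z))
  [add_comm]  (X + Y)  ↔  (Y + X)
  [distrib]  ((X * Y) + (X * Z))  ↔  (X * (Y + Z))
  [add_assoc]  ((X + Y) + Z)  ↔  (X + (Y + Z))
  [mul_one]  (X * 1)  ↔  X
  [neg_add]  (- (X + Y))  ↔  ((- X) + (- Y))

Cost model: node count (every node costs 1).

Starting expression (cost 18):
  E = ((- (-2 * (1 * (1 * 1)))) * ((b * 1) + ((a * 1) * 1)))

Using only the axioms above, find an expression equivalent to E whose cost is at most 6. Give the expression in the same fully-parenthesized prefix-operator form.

((- -2) * (b + a))   [cost 6]

1. [mul_one →] (1 * 1)  →  1;  E = ((- (-2 * (1 * 1))) * ((b * 1) + ((a * 1) * 1)))
2. [mul_one →] (a * 1)  →  a;  E = ((- (-2 * (1 * 1))) * ((b * 1) + (a * 1)))
3. [mul_one →] (a * 1)  →  a;  E = ((- (-2 * (1 * 1))) * ((b * 1) + a))
4. [mul_one →] (1 * 1)  →  1;  E = ((- (-2 * 1)) * ((b * 1) + a))
5. [mul_one →] (-2 * 1)  →  -2;  E = ((- -2) * ((b * 1) + a))
6. [mul_one →] (b * 1)  →  b;  cost 6 ≤ 6, done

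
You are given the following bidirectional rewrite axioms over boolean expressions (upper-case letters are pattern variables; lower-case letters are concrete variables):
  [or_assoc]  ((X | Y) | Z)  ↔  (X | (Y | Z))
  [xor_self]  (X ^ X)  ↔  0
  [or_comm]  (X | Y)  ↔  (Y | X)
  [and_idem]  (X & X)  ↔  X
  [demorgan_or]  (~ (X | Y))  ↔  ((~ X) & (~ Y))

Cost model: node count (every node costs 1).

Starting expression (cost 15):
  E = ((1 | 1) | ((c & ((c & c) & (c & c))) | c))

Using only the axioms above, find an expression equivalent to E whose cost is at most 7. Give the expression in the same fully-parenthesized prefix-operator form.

((1 | 1) | (c | c))   [cost 7]

(1) ((c & c) & (c & c))  =[and_idem →]=  (c & c)    ⊢ ((1 | 1) | ((c & (c & c)) | c))
(2) (c & c)  =[and_idem →]=  c    ⊢ ((1 | 1) | ((c & c) | c))
(3) (c & c)  =[and_idem →]=  c    ⊢ cost 7, within 7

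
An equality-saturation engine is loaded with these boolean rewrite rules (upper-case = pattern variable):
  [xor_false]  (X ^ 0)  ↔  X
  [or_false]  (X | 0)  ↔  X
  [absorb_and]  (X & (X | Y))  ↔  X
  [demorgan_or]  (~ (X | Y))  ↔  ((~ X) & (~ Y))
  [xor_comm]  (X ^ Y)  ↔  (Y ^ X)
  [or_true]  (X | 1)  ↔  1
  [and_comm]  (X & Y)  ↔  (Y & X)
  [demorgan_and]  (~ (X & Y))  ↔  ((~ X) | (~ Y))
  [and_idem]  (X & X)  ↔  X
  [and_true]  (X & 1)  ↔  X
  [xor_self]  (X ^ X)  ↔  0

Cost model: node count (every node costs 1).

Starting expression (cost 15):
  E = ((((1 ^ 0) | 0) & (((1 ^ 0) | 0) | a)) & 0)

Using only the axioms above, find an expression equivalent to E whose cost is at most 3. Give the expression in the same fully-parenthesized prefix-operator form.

(1 & 0)   [cost 3]

1. [absorb_and →] (((1 ^ 0) | 0) & (((1 ^ 0) | 0) | a))  →  ((1 ^ 0) | 0);  E = (((1 ^ 0) | 0) & 0)
2. [or_false →] ((1 ^ 0) | 0)  →  (1 ^ 0);  E = ((1 ^ 0) & 0)
3. [xor_false →] (1 ^ 0)  →  1;  cost 3 ≤ 3, done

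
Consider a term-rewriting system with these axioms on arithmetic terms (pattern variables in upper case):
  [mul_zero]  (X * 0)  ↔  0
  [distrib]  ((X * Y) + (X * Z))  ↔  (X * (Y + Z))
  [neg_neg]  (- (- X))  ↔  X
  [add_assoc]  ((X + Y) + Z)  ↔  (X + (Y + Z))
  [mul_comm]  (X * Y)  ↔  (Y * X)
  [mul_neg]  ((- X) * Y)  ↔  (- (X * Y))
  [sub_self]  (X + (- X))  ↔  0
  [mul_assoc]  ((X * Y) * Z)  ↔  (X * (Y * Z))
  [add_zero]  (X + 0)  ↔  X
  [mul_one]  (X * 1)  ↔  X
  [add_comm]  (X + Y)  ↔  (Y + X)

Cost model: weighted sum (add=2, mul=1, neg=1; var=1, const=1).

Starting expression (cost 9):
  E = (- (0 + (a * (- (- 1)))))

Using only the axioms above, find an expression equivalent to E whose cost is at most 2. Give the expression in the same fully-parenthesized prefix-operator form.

(1) (- (- 1))  =[neg_neg →]=  1    ⊢ (- (0 + (a * 1)))
(2) (0 + (a * 1))  =[add_comm →]=  ((a * 1) + 0)    ⊢ (- ((a * 1) + 0))
(3) (a * 1)  =[mul_one →]=  a    ⊢ (- (a + 0))
(4) (a + 0)  =[add_zero →]=  a    ⊢ cost 2, within 2

(- a)   [cost 2]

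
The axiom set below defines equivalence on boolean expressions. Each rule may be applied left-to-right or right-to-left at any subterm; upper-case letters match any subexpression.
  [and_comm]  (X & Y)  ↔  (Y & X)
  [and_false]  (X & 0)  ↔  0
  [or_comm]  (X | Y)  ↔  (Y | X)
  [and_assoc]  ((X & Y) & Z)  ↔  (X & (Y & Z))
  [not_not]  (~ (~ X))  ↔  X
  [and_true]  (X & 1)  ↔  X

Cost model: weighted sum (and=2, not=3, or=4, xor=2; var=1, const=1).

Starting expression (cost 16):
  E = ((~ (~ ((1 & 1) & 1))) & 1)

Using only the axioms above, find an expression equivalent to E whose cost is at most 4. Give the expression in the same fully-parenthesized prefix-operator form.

(1) ((~ (~ ((1 & 1) & 1))) & 1)  =[and_true →]=  (~ (~ ((1 & 1) & 1)))
(2) (~ (~ ((1 & 1) & 1)))  =[not_not →]=  ((1 & 1) & 1)
(3) ((1 & 1) & 1)  =[and_true →]=  (1 & 1)    ⊢ cost 4, within 4

(1 & 1)   [cost 4]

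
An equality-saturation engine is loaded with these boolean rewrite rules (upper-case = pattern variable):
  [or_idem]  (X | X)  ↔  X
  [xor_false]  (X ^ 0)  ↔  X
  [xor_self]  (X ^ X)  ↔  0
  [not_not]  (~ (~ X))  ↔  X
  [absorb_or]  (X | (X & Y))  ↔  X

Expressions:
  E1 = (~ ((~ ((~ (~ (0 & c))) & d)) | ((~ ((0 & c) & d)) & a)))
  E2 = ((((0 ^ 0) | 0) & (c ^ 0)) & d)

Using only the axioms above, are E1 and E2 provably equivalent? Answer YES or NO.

(1) (~ (~ (0 & c)))  =[not_not →]=  (0 & c)    ⊢ (~ ((~ ((0 & c) & d)) | ((~ ((0 & c) & d)) & a)))
(2) ((~ ((0 & c) & d)) | ((~ ((0 & c) & d)) & a))  =[absorb_or →]=  (~ ((0 & c) & d))    ⊢ (~ (~ ((0 & c) & d)))
(3) (~ (~ ((0 & c) & d)))  =[not_not →]=  ((0 & c) & d)
(4) 0  =[or_idem ←]=  (0 | 0)    ⊢ (((0 | 0) & c) & d)
(5) 0  =[xor_false ←]=  (0 ^ 0)    ⊢ ((((0 ^ 0) | 0) & c) & d)
(6) c  =[xor_false ←]=  (c ^ 0)    ⊢ E2

YES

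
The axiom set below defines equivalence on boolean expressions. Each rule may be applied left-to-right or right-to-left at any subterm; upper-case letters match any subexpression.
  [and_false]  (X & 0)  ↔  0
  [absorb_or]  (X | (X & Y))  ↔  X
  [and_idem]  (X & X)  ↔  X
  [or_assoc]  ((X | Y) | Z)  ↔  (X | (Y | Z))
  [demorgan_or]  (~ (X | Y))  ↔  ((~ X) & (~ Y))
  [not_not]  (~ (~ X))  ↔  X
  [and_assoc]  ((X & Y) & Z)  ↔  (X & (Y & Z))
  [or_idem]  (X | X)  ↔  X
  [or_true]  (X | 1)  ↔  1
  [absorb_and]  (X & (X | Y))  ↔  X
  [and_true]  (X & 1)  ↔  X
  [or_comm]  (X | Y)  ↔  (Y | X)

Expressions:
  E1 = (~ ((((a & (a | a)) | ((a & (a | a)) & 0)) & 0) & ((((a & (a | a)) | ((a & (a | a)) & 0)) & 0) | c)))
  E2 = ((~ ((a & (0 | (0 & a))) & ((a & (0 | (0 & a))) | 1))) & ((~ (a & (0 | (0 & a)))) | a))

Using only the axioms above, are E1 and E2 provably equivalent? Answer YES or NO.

step 1: absorb_and (→) rewrites ((((a & (a | a)) | ((a & (a | a)) & 0)) & 0) & ((((a & (a | a)) | ((a & (a | a)) & 0)) & 0) | c)) into (((a & (a | a)) | ((a & (a | a)) & 0)) & 0), now (~ (((a & (a | a)) | ((a & (a | a)) & 0)) & 0))
step 2: absorb_or (→) rewrites ((a & (a | a)) | ((a & (a | a)) & 0)) into (a & (a | a)), now (~ ((a & (a | a)) & 0))
step 3: absorb_and (→) rewrites (a & (a | a)) into a, now (~ (a & 0))
step 4: absorb_or (←) rewrites 0 into (0 | (0 & a)), now (~ (a & (0 | (0 & a))))
step 5: absorb_and (←) rewrites (~ (a & (0 | (0 & a)))) into ((~ (a & (0 | (0 & a)))) & ((~ (a & (0 | (0 & a)))) | a))
step 6: absorb_and (←) rewrites (a & (0 | (0 & a))) into ((a & (0 | (0 & a))) & ((a & (0 | (0 & a))) | 1)), which is E2

YES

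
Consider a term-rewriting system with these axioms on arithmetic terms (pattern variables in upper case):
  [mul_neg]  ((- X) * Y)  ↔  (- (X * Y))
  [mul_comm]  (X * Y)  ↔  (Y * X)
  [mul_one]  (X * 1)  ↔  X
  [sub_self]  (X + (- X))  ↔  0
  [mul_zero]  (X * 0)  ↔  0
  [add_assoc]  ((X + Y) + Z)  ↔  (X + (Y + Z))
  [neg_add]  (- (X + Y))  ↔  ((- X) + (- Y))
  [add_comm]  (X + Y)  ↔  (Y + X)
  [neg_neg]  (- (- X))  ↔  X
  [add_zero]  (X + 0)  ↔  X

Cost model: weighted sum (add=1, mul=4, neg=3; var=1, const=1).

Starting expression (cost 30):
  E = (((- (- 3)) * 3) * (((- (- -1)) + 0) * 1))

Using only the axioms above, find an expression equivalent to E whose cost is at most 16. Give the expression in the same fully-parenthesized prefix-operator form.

((3 * 3) * (-1 * 1))   [cost 16]

1. [neg_neg →] (- (- 3))  →  3;  E = ((3 * 3) * (((- (- -1)) + 0) * 1))
2. [add_zero →] ((- (- -1)) + 0)  →  (- (- -1));  E = ((3 * 3) * ((- (- -1)) * 1))
3. [neg_neg →] (- (- -1))  →  -1;  cost 16 ≤ 16, done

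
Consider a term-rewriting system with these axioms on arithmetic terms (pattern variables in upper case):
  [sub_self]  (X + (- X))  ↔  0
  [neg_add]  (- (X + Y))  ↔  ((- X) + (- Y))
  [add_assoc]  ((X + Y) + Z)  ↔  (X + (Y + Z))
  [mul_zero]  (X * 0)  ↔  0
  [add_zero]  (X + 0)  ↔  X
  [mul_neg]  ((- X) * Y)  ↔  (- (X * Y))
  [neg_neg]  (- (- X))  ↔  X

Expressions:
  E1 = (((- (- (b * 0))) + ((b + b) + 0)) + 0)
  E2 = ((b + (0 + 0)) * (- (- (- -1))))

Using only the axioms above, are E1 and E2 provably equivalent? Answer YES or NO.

NO

The axioms are sound identities: if E1 ↔* E2 then E1 and E2 evaluate identically under any assignment.
Under b=1: E1 evaluates to 2, E2 to 1. Distinct ⇒ no rewrite sequence connects them.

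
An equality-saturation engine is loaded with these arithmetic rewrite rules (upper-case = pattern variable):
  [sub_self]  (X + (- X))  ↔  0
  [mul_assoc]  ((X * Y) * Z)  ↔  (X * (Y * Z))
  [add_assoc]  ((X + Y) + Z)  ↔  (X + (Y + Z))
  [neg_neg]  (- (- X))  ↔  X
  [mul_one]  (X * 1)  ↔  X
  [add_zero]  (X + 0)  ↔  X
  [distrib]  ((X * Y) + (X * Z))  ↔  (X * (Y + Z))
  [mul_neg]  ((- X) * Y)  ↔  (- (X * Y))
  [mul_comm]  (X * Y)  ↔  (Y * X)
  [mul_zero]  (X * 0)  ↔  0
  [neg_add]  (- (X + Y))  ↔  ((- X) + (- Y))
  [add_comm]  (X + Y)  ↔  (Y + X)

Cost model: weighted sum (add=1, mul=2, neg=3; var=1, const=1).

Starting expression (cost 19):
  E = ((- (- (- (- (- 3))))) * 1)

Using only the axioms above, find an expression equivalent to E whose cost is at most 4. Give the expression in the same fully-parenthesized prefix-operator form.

(- 3)   [cost 4]

step 1: neg_neg (→) rewrites (- (- (- 3))) into (- 3), now ((- (- (- 3))) * 1)
step 2: neg_neg (→) rewrites (- (- (- 3))) into (- 3), now ((- 3) * 1)
step 3: mul_one (→) rewrites ((- 3) * 1) into (- 3), reaching cost 4 (bound 4)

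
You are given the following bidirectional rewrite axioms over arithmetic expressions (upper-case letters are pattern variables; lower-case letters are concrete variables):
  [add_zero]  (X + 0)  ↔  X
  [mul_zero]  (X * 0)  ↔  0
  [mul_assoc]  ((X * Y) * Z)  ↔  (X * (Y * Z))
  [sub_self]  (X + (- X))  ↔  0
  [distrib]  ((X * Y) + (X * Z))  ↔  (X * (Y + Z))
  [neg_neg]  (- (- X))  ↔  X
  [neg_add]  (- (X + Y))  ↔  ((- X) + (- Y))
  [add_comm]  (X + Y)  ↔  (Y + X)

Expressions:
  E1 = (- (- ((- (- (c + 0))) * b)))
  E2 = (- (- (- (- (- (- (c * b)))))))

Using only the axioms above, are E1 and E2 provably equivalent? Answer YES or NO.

step 1: neg_neg (→) rewrites (- (- (c + 0))) into (c + 0), now (- (- ((c + 0) * b)))
step 2: add_zero (→) rewrites (c + 0) into c, now (- (- (c * b)))
step 3: neg_neg (←) rewrites (- (c * b)) into (- (- (- (c * b)))), now (- (- (- (- (c * b)))))
step 4: neg_neg (←) rewrites (- (- (- (c * b)))) into (- (- (- (- (- (c * b)))))), which is E2

YES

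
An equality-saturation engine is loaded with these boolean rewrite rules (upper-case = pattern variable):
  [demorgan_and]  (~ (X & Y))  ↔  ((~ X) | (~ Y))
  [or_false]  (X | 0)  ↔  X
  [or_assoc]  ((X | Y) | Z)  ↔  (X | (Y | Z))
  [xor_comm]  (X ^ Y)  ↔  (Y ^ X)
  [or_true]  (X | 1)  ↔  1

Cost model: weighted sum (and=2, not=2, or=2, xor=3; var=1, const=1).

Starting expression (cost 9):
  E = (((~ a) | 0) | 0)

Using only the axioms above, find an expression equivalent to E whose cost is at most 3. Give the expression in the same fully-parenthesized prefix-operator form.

1. [or_assoc →] (((~ a) | 0) | 0)  →  ((~ a) | (0 | 0))
2. [or_false →] (0 | 0)  →  0;  E = ((~ a) | 0)
3. [or_false →] ((~ a) | 0)  →  (~ a);  cost 3 ≤ 3, done

(~ a)   [cost 3]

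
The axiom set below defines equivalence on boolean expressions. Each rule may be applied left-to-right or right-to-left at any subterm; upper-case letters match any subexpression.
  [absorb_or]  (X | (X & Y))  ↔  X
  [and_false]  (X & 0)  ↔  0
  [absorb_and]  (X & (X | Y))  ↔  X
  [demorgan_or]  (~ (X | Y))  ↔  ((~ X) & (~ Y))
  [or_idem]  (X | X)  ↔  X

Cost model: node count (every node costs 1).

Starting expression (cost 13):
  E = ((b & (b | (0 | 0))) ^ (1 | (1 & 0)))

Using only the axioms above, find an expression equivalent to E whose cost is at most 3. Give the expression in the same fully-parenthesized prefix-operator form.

(1) (0 | 0)  =[or_idem →]=  0    ⊢ ((b & (b | 0)) ^ (1 | (1 & 0)))
(2) (b & (b | 0))  =[absorb_and →]=  b    ⊢ (b ^ (1 | (1 & 0)))
(3) (1 | (1 & 0))  =[absorb_or →]=  1    ⊢ cost 3, within 3

(b ^ 1)   [cost 3]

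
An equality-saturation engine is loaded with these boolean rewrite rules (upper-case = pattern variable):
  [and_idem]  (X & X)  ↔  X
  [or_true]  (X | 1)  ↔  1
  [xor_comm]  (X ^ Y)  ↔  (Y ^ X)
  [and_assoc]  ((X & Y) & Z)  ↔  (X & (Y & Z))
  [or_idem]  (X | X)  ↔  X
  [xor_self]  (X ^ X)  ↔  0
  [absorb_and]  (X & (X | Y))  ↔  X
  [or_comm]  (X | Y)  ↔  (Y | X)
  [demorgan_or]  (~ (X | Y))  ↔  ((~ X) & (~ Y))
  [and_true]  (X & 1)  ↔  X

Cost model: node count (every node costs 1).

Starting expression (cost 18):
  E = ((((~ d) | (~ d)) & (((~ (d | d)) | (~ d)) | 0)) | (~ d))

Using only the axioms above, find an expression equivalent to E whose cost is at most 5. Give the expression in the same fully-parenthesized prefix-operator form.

((~ d) | (~ d))   [cost 5]

1. [or_idem →] (d | d)  →  d;  E = ((((~ d) | (~ d)) & (((~ d) | (~ d)) | 0)) | (~ d))
2. [absorb_and →] (((~ d) | (~ d)) & (((~ d) | (~ d)) | 0))  →  ((~ d) | (~ d));  E = (((~ d) | (~ d)) | (~ d))
3. [or_idem →] ((~ d) | (~ d))  →  (~ d);  cost 5 ≤ 5, done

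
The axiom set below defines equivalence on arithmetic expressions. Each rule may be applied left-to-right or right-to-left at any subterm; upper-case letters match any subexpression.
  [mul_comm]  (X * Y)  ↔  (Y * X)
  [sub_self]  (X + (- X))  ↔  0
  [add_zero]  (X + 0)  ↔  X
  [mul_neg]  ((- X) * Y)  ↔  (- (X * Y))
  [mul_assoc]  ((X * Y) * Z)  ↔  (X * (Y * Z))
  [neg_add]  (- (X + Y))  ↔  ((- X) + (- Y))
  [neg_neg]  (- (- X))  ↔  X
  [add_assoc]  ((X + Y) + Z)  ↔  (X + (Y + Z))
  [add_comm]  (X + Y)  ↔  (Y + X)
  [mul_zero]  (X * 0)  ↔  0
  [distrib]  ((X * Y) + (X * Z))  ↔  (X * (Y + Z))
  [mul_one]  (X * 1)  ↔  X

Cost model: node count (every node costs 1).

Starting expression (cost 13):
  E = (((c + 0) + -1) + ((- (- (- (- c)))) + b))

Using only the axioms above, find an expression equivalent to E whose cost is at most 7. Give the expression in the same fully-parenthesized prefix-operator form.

1. [neg_neg →] (- (- (- (- c))))  →  (- (- c));  E = (((c + 0) + -1) + ((- (- c)) + b))
2. [add_zero →] (c + 0)  →  c;  E = ((c + -1) + ((- (- c)) + b))
3. [neg_neg →] (- (- c))  →  c;  cost 7 ≤ 7, done

((c + -1) + (c + b))   [cost 7]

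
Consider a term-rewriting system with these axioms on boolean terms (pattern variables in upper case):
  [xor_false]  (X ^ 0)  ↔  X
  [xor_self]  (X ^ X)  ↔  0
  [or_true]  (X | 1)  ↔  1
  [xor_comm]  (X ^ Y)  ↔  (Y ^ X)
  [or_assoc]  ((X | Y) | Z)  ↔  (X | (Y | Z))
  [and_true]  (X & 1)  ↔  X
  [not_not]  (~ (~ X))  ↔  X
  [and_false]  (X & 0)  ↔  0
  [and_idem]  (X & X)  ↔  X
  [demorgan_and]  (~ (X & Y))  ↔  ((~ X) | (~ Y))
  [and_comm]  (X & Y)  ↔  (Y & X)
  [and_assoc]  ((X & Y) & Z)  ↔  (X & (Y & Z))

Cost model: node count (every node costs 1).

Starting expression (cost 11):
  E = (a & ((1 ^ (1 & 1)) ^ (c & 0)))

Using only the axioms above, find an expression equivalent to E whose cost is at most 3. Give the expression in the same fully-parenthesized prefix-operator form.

step 1: and_true (→) rewrites (1 & 1) into 1, now (a & ((1 ^ 1) ^ (c & 0)))
step 2: xor_self (→) rewrites (1 ^ 1) into 0, now (a & (0 ^ (c & 0)))
step 3: and_false (→) rewrites (c & 0) into 0, now (a & (0 ^ 0))
step 4: xor_false (→) rewrites (0 ^ 0) into 0, reaching cost 3 (bound 3)

(a & 0)   [cost 3]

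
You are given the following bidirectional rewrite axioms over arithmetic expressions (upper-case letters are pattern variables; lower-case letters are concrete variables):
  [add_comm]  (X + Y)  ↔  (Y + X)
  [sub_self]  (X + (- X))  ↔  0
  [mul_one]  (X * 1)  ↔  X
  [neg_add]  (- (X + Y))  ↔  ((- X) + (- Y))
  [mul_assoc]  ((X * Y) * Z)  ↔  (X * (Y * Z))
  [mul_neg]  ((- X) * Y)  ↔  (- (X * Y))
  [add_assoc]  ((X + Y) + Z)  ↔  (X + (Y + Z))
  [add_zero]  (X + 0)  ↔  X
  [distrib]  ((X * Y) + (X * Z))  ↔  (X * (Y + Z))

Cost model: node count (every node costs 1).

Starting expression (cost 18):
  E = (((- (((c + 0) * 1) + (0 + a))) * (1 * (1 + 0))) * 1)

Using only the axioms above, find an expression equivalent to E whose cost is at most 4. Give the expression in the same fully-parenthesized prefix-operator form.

(- (a + c))   [cost 4]

step 1: mul_one (→) rewrites (((- (((c + 0) * 1) + (0 + a))) * (1 * (1 + 0))) * 1) into ((- (((c + 0) * 1) + (0 + a))) * (1 * (1 + 0)))
step 2: add_zero (→) rewrites (1 + 0) into 1, now ((- (((c + 0) * 1) + (0 + a))) * (1 * 1))
step 3: add_zero (→) rewrites (c + 0) into c, now ((- ((c * 1) + (0 + a))) * (1 * 1))
step 4: add_comm (→) rewrites (0 + a) into (a + 0), now ((- ((c * 1) + (a + 0))) * (1 * 1))
step 5: add_comm (→) rewrites ((c * 1) + (a + 0)) into ((a + 0) + (c * 1)), now ((- ((a + 0) + (c * 1))) * (1 * 1))
step 6: mul_one (→) rewrites (c * 1) into c, now ((- ((a + 0) + c)) * (1 * 1))
step 7: add_zero (→) rewrites (a + 0) into a, now ((- (a + c)) * (1 * 1))
step 8: mul_one (→) rewrites (1 * 1) into 1, now ((- (a + c)) * 1)
step 9: mul_one (→) rewrites ((- (a + c)) * 1) into (- (a + c)), reaching cost 4 (bound 4)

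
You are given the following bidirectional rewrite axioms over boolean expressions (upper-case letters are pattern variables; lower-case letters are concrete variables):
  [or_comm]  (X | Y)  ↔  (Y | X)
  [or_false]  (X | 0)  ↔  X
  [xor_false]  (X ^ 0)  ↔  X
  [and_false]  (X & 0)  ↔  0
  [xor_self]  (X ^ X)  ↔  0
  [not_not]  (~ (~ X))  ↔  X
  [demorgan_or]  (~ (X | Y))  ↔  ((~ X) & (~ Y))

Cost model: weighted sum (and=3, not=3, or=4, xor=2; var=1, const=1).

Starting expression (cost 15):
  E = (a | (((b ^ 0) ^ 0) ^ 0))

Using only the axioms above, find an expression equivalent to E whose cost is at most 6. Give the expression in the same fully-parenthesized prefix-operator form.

(a | b)   [cost 6]

step 1: xor_false (→) rewrites (((b ^ 0) ^ 0) ^ 0) into ((b ^ 0) ^ 0), now (a | ((b ^ 0) ^ 0))
step 2: xor_false (→) rewrites (b ^ 0) into b, now (a | (b ^ 0))
step 3: xor_false (→) rewrites (b ^ 0) into b, reaching cost 6 (bound 6)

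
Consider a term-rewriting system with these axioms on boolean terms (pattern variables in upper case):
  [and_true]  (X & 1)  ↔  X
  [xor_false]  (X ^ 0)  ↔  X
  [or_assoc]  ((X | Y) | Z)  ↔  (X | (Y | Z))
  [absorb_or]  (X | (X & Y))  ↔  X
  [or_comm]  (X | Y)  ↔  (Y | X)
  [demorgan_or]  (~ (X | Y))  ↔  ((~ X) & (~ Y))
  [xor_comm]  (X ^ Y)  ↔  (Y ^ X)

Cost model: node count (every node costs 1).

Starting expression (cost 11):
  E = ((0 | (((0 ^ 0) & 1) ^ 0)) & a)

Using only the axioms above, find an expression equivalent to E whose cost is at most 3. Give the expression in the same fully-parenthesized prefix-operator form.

(1) (((0 ^ 0) & 1) ^ 0)  =[xor_false →]=  ((0 ^ 0) & 1)    ⊢ ((0 | ((0 ^ 0) & 1)) & a)
(2) (0 ^ 0)  =[xor_false →]=  0    ⊢ ((0 | (0 & 1)) & a)
(3) (0 | (0 & 1))  =[absorb_or →]=  0    ⊢ cost 3, within 3

(0 & a)   [cost 3]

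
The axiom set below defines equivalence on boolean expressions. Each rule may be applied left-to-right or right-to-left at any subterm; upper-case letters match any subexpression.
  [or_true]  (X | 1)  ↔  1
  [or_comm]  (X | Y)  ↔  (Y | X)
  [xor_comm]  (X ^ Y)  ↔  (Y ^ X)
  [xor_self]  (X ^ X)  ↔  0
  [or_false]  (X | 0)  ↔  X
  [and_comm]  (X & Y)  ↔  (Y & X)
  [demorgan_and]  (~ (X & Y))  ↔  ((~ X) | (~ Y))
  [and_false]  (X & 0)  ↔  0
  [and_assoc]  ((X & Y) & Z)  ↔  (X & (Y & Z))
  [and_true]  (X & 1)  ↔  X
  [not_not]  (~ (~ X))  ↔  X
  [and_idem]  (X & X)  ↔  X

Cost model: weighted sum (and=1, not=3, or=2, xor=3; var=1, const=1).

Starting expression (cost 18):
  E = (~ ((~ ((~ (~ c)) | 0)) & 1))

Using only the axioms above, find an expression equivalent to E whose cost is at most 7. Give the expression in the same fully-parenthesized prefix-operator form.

(~ (~ c))   [cost 7]

step 1: or_false (→) rewrites ((~ (~ c)) | 0) into (~ (~ c)), now (~ ((~ (~ (~ c))) & 1))
step 2: and_true (→) rewrites ((~ (~ (~ c))) & 1) into (~ (~ (~ c))), now (~ (~ (~ (~ c))))
step 3: not_not (→) rewrites (~ (~ (~ (~ c)))) into (~ (~ c)), reaching cost 7 (bound 7)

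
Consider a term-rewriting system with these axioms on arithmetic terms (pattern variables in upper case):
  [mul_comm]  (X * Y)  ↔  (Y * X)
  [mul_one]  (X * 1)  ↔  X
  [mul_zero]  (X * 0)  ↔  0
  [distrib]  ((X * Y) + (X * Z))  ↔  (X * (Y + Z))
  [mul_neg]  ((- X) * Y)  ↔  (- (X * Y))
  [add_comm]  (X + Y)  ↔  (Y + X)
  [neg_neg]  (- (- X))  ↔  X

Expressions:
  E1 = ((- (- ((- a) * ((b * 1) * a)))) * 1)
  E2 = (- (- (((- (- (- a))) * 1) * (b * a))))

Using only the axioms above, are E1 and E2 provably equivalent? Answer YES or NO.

YES

(1) (b * 1)  =[mul_one →]=  b    ⊢ ((- (- ((- a) * (b * a)))) * 1)
(2) ((- (- ((- a) * (b * a)))) * 1)  =[mul_one →]=  (- (- ((- a) * (b * a))))
(3) (- (- ((- a) * (b * a))))  =[neg_neg →]=  ((- a) * (b * a))
(4) a  =[neg_neg ←]=  (- (- a))    ⊢ ((- (- (- a))) * (b * a))
(5) ((- (- (- a))) * (b * a))  =[neg_neg ←]=  (- (- ((- (- (- a))) * (b * a))))
(6) (- (- (- a)))  =[mul_one ←]=  ((- (- (- a))) * 1)    ⊢ E2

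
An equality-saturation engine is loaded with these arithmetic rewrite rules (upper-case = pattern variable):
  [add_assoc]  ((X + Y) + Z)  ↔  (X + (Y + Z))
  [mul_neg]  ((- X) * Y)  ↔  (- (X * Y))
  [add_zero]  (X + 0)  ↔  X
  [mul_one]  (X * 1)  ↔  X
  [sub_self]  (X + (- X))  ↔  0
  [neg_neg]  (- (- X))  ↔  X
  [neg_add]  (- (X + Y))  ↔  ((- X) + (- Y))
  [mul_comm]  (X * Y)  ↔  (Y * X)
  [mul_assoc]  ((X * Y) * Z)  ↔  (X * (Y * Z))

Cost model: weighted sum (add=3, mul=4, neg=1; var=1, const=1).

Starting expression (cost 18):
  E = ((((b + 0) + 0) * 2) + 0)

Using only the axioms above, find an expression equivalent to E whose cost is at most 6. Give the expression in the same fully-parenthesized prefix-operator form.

(b * 2)   [cost 6]

(1) (b + 0)  =[add_zero →]=  b    ⊢ (((b + 0) * 2) + 0)
(2) (((b + 0) * 2) + 0)  =[add_zero →]=  ((b + 0) * 2)
(3) (b + 0)  =[add_zero →]=  b    ⊢ cost 6, within 6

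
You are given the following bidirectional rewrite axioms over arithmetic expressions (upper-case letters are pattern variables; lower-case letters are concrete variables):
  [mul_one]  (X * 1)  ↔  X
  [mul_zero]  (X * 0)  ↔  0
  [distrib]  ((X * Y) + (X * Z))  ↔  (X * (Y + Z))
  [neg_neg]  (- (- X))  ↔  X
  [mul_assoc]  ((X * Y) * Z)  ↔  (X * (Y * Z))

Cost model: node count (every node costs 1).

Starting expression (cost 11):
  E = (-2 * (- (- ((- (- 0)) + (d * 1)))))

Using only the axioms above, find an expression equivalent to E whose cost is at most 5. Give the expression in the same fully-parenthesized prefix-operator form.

(1) (- (- 0))  =[neg_neg →]=  0    ⊢ (-2 * (- (- (0 + (d * 1)))))
(2) (d * 1)  =[mul_one →]=  d    ⊢ (-2 * (- (- (0 + d))))
(3) (- (- (0 + d)))  =[neg_neg →]=  (0 + d)    ⊢ cost 5, within 5

(-2 * (0 + d))   [cost 5]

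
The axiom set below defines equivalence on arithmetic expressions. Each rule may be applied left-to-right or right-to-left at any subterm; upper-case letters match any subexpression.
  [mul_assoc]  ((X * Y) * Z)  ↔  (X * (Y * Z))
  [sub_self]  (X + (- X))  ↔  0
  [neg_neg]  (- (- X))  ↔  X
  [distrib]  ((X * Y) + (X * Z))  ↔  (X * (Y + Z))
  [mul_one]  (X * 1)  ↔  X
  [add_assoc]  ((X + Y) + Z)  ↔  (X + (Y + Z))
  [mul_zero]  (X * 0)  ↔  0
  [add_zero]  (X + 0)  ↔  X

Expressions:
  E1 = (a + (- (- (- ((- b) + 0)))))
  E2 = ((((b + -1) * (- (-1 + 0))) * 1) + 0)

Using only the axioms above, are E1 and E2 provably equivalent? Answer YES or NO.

NO

All listed rules preserve value, hence provable equivalence implies equal values everywhere; look for a separating assignment.
a=0, b=0 gives E1 ↦ 0, E2 ↦ -1; values differ ⇒ not provably equivalent.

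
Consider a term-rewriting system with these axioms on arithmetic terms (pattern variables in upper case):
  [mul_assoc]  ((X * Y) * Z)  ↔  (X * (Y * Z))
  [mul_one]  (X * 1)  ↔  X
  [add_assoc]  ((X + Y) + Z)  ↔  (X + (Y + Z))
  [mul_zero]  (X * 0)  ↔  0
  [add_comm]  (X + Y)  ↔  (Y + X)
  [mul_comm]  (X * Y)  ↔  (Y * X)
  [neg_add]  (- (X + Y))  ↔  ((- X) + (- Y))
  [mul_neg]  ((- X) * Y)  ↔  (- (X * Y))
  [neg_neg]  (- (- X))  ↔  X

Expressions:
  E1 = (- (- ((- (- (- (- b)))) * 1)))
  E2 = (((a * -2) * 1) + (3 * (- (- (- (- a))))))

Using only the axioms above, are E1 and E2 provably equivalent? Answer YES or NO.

NO

All listed rules preserve value, hence provable equivalence implies equal values everywhere; look for a separating assignment.
a=0, b=1 gives E1 ↦ 1, E2 ↦ 0; values differ ⇒ not provably equivalent.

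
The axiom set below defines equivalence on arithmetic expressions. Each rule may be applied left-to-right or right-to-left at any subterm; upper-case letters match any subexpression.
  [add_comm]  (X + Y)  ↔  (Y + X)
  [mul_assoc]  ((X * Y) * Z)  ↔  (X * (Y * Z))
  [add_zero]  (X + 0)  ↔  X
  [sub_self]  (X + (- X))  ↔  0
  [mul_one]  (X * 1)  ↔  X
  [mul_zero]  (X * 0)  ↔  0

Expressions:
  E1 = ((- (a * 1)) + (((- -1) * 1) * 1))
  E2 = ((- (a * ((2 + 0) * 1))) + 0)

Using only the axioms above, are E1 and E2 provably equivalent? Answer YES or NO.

All listed rules preserve value, hence provable equivalence implies equal values everywhere; look for a separating assignment.
a=0 gives E1 ↦ 1, E2 ↦ 0; values differ ⇒ not provably equivalent.

NO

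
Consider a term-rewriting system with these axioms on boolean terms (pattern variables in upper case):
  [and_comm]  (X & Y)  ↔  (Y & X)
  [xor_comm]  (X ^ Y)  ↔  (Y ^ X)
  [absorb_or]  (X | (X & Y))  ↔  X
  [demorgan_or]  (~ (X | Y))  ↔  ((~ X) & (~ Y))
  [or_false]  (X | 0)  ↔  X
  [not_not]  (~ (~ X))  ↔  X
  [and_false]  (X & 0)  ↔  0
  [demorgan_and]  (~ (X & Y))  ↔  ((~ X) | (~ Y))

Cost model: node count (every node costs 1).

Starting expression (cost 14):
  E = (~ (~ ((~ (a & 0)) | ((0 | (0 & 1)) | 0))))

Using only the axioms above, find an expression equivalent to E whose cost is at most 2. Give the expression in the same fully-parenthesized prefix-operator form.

(~ 0)   [cost 2]

1. [or_false →] ((0 | (0 & 1)) | 0)  →  (0 | (0 & 1));  E = (~ (~ ((~ (a & 0)) | (0 | (0 & 1)))))
2. [absorb_or →] (0 | (0 & 1))  →  0;  E = (~ (~ ((~ (a & 0)) | 0)))
3. [not_not →] (~ (~ ((~ (a & 0)) | 0)))  →  ((~ (a & 0)) | 0)
4. [and_false →] (a & 0)  →  0;  E = ((~ 0) | 0)
5. [or_false →] ((~ 0) | 0)  →  (~ 0);  cost 2 ≤ 2, done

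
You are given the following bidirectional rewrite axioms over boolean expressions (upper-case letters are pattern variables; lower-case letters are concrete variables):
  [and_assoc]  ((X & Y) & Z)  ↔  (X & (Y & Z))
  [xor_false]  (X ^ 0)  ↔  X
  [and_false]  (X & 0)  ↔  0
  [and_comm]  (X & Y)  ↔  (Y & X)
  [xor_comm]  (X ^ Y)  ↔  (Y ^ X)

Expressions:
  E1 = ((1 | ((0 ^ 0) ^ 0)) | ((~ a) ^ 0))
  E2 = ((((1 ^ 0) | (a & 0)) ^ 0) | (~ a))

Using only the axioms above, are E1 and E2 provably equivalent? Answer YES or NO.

(1) ((~ a) ^ 0)  =[xor_false →]=  (~ a)    ⊢ ((1 | ((0 ^ 0) ^ 0)) | (~ a))
(2) ((0 ^ 0) ^ 0)  =[xor_false →]=  (0 ^ 0)    ⊢ ((1 | (0 ^ 0)) | (~ a))
(3) (0 ^ 0)  =[xor_false →]=  0    ⊢ ((1 | 0) | (~ a))
(4) 0  =[and_false ←]=  (a & 0)    ⊢ ((1 | (a & 0)) | (~ a))
(5) 1  =[xor_false ←]=  (1 ^ 0)    ⊢ (((1 ^ 0) | (a & 0)) | (~ a))
(6) ((1 ^ 0) | (a & 0))  =[xor_false ←]=  (((1 ^ 0) | (a & 0)) ^ 0)    ⊢ E2

YES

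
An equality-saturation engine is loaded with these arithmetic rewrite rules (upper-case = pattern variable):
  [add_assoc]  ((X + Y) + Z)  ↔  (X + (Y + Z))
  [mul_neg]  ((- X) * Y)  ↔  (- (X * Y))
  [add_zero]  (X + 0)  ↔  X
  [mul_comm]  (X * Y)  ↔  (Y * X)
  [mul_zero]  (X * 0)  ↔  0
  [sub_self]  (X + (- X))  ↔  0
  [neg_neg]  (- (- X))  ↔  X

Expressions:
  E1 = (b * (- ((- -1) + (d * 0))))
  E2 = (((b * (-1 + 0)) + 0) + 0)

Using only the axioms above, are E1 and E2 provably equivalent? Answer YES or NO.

YES

1. [mul_zero →] (d * 0)  →  0;  E1 = (b * (- ((- -1) + 0)))
2. [add_zero →] ((- -1) + 0)  →  (- -1);  E1 = (b * (- (- -1)))
3. [neg_neg →] (- (- -1))  →  -1;  E1 = (b * -1)
4. [add_zero ←] (b * -1)  →  ((b * -1) + 0)
5. [add_zero ←] ((b * -1) + 0)  →  (((b * -1) + 0) + 0)
6. [add_zero ←] -1  →  (-1 + 0);  this is E2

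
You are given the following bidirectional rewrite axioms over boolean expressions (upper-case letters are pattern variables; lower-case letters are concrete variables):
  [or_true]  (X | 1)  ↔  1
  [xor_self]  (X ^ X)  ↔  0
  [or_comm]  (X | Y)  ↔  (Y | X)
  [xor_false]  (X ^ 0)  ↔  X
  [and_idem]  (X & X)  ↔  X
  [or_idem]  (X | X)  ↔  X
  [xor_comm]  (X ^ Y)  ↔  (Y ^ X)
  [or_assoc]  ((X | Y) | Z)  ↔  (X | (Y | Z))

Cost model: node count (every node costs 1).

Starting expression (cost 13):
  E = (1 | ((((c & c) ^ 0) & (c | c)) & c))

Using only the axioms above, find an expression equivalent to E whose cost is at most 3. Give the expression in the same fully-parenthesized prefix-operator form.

(1) ((c & c) ^ 0)  =[xor_false →]=  (c & c)    ⊢ (1 | (((c & c) & (c | c)) & c))
(2) (c & c)  =[and_idem →]=  c    ⊢ (1 | ((c & (c | c)) & c))
(3) (c | c)  =[or_idem →]=  c    ⊢ (1 | ((c & c) & c))
(4) (c & c)  =[and_idem →]=  c    ⊢ (1 | (c & c))
(5) (c & c)  =[and_idem →]=  c    ⊢ cost 3, within 3

(1 | c)   [cost 3]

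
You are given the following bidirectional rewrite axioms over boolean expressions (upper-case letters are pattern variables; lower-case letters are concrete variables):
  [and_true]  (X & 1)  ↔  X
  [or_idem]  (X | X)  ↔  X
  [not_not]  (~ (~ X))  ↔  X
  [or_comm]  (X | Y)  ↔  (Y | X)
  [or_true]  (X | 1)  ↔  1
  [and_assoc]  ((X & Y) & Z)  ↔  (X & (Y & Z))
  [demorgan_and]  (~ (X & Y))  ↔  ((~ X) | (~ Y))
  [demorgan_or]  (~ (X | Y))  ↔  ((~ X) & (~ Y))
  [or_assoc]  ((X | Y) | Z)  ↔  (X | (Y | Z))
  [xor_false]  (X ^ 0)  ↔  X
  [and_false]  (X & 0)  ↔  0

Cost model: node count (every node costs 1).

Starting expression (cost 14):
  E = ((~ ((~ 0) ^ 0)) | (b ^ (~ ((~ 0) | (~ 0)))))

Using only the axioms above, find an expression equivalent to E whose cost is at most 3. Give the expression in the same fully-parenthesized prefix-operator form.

(b | 0)   [cost 3]

step 1: or_idem (→) rewrites ((~ 0) | (~ 0)) into (~ 0), now ((~ ((~ 0) ^ 0)) | (b ^ (~ (~ 0))))
step 2: xor_false (→) rewrites ((~ 0) ^ 0) into (~ 0), now ((~ (~ 0)) | (b ^ (~ (~ 0))))
step 3: not_not (→) rewrites (~ (~ 0)) into 0, now (0 | (b ^ (~ (~ 0))))
step 4: not_not (→) rewrites (~ (~ 0)) into 0, now (0 | (b ^ 0))
step 5: or_comm (→) rewrites (0 | (b ^ 0)) into ((b ^ 0) | 0)
step 6: xor_false (→) rewrites (b ^ 0) into b, reaching cost 3 (bound 3)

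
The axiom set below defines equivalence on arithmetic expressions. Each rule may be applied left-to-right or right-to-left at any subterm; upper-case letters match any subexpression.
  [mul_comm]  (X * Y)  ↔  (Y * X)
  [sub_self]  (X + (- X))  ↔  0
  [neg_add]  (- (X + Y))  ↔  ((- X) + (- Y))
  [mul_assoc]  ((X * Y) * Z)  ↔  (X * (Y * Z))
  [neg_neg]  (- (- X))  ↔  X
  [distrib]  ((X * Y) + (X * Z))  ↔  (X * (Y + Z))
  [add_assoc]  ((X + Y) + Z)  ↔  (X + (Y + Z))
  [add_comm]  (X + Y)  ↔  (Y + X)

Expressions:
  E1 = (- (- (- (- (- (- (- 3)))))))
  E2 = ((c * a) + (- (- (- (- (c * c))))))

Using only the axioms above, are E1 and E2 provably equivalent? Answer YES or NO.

Every axiom is a valid identity, so a rewrite proof would force E1 and E2 to agree under every assignment.
At a=0, c=0: E1 = -3 but E2 = 0; they differ, so no derivation exists.

NO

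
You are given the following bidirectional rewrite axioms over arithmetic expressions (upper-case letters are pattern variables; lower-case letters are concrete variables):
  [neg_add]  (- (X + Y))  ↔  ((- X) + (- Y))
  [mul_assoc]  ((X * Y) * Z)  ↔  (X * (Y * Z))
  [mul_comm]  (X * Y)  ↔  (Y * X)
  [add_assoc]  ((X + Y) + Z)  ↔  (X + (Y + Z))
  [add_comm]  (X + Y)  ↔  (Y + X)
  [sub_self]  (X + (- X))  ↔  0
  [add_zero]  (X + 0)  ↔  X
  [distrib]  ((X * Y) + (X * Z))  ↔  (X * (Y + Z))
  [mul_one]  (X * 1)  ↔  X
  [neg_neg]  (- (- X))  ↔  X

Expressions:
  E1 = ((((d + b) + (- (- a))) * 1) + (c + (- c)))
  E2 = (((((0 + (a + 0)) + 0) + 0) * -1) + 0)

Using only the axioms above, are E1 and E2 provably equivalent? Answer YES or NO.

NO

All listed rules preserve value, hence provable equivalence implies equal values everywhere; look for a separating assignment.
a=0, b=0, c=0, d=1 gives E1 ↦ 1, E2 ↦ 0; values differ ⇒ not provably equivalent.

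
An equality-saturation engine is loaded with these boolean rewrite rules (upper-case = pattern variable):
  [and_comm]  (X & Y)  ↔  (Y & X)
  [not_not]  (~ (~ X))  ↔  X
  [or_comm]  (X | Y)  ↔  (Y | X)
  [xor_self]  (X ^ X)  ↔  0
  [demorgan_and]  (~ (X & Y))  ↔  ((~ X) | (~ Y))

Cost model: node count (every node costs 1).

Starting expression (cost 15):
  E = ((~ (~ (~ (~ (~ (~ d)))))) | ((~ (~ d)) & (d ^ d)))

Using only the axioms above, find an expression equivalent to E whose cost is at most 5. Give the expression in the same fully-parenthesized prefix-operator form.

(d | (d & 0))   [cost 5]

(1) (~ (~ (~ d)))  =[not_not →]=  (~ d)    ⊢ ((~ (~ (~ (~ d)))) | ((~ (~ d)) & (d ^ d)))
(2) (d ^ d)  =[xor_self →]=  0    ⊢ ((~ (~ (~ (~ d)))) | ((~ (~ d)) & 0))
(3) (~ (~ d))  =[not_not →]=  d    ⊢ ((~ (~ (~ (~ d)))) | (d & 0))
(4) (~ (~ (~ d)))  =[not_not →]=  (~ d)    ⊢ ((~ (~ d)) | (d & 0))
(5) (~ (~ d))  =[not_not →]=  d    ⊢ cost 5, within 5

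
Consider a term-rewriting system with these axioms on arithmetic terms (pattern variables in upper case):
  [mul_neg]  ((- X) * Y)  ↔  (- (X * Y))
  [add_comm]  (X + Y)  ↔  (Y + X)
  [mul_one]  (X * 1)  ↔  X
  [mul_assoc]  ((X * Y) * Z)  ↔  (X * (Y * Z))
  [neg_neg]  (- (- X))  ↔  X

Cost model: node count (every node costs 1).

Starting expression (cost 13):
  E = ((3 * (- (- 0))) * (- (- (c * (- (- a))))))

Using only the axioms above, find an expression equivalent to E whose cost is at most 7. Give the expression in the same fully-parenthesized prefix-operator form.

1. [neg_neg →] (- (- 0))  →  0;  E = ((3 * 0) * (- (- (c * (- (- a))))))
2. [neg_neg →] (- (- (c * (- (- a)))))  →  (c * (- (- a)));  E = ((3 * 0) * (c * (- (- a))))
3. [neg_neg →] (- (- a))  →  a;  cost 7 ≤ 7, done

((3 * 0) * (c * a))   [cost 7]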